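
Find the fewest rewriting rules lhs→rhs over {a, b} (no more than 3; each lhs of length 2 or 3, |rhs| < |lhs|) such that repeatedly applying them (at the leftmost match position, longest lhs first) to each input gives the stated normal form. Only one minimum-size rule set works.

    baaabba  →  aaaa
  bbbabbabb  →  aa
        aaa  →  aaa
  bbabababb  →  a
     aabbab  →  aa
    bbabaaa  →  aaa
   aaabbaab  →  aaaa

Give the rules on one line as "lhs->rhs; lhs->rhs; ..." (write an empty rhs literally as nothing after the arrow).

  | baaabba => aaabba => aaaa
  | bbbabbabb => bbabbabb => babbabb => abbabb => aabb => aa
  | aaa
  | bbabababb => babababb => abababb => ababb => abb => a

ab->; abb->a; ba->a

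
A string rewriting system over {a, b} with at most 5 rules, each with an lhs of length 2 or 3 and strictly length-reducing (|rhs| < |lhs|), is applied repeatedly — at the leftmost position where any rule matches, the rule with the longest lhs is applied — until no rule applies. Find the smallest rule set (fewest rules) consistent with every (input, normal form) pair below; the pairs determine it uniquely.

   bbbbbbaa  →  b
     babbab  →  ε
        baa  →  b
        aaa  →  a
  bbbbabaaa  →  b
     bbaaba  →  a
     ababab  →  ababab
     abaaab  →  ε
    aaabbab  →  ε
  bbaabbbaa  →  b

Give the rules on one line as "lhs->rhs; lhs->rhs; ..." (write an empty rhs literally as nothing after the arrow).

aa->b; aaa->a; baa->aa; bb->

  | bbbbbbaa => bbbbaa => bbaa => aa => b
  | babbab => baab => aab => bb => ε
  | baa => aa => b
  | aaa => a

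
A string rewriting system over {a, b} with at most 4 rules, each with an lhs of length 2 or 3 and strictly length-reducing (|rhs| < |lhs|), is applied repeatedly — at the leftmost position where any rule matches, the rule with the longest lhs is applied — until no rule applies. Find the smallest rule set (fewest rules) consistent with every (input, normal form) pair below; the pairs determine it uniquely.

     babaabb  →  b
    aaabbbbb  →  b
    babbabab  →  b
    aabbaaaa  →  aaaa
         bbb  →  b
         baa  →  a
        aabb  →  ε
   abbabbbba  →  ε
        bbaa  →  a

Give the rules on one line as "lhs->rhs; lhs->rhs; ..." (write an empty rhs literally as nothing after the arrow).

  | babaabb => baabb => abb => b
  | aaabbbbb => aabbbb => abbb => bb => b
  | babbabab => bbabab => babab => bab => b
  | aabbaaaa => abaaaa => aaaa

ab->; ba->; bb->b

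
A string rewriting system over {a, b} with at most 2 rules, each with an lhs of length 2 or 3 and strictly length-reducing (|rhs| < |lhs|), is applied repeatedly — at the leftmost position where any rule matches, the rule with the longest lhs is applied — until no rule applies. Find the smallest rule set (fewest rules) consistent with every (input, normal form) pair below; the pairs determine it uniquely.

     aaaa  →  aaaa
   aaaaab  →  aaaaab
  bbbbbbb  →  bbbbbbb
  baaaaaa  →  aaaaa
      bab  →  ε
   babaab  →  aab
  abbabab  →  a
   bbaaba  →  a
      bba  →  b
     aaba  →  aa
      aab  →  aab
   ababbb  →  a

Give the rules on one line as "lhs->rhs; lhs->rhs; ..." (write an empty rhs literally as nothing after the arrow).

  | aaaa
  | aaaaab
  | bbbbbbb
  | baaaaaa => aaaaa

ba->; bab->ba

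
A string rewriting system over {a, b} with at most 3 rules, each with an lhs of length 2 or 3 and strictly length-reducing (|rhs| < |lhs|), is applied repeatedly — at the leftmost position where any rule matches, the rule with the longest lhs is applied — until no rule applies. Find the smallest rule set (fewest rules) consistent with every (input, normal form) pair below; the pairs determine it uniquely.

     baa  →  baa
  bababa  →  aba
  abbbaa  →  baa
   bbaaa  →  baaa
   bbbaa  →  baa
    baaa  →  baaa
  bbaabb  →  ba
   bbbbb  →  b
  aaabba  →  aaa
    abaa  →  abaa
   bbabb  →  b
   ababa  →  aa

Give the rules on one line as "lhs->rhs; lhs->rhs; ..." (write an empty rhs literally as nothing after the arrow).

abb->; bab->; bb->b

  | baa
  | bababa => aba
  | abbbaa => baa
  | bbaaa => baaa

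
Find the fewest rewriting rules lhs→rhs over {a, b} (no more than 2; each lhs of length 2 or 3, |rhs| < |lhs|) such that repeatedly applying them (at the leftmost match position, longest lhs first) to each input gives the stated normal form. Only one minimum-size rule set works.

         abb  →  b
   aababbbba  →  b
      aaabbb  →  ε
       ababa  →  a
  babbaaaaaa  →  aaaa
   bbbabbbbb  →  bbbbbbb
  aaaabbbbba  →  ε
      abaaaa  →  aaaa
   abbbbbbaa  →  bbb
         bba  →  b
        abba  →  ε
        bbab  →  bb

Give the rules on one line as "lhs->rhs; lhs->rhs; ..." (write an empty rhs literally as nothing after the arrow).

ab->; ba->

  | abb => b
  | aababbbba => aabbbba => abbba => bba => b
  | aaabbb => aabb => ab => ε
  | ababa => aba => a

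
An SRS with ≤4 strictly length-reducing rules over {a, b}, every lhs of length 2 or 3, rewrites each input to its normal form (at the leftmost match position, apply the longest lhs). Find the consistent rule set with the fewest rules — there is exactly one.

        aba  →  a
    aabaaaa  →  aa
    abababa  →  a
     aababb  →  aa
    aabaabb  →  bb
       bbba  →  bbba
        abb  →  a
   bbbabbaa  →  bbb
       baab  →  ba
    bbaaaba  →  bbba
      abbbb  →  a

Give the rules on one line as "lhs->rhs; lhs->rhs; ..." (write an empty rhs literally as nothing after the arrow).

aaa->; ab->; abb->a

  | aba => a
  | aabaaaa => aaaaa => aa
  | abababa => ababa => aba => a
  | aababb => aabb => aa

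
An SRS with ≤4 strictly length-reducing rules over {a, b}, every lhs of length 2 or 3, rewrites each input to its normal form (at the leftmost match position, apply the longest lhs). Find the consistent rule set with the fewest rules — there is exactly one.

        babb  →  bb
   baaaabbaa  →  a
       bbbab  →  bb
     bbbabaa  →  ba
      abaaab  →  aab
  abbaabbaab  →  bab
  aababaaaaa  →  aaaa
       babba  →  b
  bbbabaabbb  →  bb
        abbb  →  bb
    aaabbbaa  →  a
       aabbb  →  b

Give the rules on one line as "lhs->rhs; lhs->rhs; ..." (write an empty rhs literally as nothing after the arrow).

  | babb => bb
  | baaaabbaa => aabbaa => abaa => a
  | bbbab => bbab => bb
  | bbbabaa => bbabaa => bbaa => ba

abb->b; baa->; bba->b; bbb->bb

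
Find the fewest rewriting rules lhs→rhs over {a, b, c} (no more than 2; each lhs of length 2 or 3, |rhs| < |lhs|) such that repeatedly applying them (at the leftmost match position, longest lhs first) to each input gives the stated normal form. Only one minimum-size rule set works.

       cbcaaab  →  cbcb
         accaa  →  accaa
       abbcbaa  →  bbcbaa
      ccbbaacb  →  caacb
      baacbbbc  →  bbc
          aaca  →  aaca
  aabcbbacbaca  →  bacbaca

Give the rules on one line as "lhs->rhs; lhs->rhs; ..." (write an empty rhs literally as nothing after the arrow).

ab->b; cbb->

  | cbcaaab => cbcaab => cbcab => cbcb
  | accaa
  | abbcbaa => bbcbaa
  | ccbbaacb => caacb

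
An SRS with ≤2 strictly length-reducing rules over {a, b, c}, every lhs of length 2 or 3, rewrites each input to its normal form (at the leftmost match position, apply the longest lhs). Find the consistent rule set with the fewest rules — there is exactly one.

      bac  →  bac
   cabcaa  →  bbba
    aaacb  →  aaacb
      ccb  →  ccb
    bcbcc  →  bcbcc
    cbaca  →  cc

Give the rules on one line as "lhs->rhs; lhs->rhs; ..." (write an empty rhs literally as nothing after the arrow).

  | bac
  | cabcaa => bbcaa => bbba
  | aaacb
  | ccb

bab->c; ca->b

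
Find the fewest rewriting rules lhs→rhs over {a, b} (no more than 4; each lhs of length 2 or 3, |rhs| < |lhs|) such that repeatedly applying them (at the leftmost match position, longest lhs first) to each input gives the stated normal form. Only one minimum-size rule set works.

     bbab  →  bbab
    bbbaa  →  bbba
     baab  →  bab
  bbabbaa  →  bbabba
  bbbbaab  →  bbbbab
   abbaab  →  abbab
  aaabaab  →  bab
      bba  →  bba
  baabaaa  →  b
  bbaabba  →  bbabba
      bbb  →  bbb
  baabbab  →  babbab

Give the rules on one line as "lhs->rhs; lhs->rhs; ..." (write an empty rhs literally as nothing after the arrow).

  | bbab
  | bbbaa => bbba
  | baab => bab
  | bbabbaa => bbabba

aa->a; aaa->; aba->a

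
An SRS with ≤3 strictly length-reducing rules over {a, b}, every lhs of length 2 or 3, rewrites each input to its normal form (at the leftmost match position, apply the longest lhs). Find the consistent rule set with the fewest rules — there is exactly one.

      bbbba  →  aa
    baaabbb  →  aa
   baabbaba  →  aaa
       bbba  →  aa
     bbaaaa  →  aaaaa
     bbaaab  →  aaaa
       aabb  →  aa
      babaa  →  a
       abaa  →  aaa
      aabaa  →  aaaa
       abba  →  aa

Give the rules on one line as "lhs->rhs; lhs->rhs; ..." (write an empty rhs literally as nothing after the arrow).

  | bbbba => abba => aba => aa
  | baaabbb => aabbb => aabb => aab => aa
  | baabbaba => abbaba => ababa => aaba => aaa
  | bbba => aba => aa

ab->a; ba->; bb->a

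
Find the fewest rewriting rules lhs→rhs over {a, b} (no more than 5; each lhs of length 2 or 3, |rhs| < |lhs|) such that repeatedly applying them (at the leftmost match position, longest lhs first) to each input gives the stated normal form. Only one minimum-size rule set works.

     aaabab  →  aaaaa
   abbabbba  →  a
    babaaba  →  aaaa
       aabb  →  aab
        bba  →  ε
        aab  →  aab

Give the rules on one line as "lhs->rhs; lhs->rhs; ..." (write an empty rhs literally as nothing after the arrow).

  | aaabab => aaaaa
  | abbabbba => abbba => abba => a
  | babaaba => aaaaba => aaaa
  | aabb => aab

ba->; bab->aa; bb->b; bba->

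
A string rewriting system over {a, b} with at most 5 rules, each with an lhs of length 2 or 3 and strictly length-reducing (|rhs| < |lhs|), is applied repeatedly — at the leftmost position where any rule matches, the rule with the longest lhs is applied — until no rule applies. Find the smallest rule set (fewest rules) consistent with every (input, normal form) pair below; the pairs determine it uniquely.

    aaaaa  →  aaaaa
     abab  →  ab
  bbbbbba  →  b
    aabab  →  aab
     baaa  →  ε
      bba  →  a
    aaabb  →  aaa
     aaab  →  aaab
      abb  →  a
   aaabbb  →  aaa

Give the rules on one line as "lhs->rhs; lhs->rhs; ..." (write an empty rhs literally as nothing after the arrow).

  | aaaaa
  | abab => ab
  | bbbbbba => babbba => bbba => baa => b
  | aabab => aab

ba->; baa->b; bb->; bbb->ba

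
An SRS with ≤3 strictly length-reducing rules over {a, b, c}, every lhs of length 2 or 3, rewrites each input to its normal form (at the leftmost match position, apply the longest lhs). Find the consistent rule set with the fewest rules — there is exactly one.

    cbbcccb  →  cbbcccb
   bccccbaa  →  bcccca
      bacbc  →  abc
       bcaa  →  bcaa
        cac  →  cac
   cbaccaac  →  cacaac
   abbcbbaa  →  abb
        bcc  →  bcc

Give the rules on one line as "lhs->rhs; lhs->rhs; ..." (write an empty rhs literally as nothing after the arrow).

ba->; bac->a; bcb->bb

  | cbbcccb
  | bccccbaa => bcccca
  | bacbc => abc
  | bcaa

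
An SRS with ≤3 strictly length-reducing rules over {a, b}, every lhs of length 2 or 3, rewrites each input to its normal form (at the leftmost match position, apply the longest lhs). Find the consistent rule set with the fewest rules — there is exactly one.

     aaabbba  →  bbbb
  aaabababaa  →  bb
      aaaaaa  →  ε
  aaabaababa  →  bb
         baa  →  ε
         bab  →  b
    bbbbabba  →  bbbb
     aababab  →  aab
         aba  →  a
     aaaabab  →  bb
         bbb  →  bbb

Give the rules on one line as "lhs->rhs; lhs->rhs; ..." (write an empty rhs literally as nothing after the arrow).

aaa->bb; ba->; baa->

  | aaabbba => bbbbba => bbbb
  | aaabababaa => bbbababaa => bbbabaa => bbbaa => bb
  | aaaaaa => bbaaa => ba => ε
  | aaabaababa => bbbaababa => bbbaba => bbba => bb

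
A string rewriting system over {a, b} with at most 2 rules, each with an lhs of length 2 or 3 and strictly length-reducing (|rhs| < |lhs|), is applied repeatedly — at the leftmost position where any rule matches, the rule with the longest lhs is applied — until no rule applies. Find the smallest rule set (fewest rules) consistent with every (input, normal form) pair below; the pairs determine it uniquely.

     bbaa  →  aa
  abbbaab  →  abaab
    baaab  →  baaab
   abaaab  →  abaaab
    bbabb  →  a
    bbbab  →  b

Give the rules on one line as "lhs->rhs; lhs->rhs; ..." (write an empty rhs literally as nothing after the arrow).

bab->b; bb->

  | bbaa => aa
  | abbbaab => abaab
  | baaab
  | abaaab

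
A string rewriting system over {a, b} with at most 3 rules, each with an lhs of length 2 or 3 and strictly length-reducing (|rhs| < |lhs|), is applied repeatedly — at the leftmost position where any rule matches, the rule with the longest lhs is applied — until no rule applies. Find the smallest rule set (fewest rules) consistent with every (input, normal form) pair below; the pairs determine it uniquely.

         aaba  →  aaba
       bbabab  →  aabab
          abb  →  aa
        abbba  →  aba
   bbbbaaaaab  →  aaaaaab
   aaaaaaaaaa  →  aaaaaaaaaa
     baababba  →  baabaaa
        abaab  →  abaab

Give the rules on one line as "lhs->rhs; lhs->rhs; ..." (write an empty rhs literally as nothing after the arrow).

  | aaba
  | bbabab => aabab
  | abb => aa
  | abbba => aba

bb->a; bbb->b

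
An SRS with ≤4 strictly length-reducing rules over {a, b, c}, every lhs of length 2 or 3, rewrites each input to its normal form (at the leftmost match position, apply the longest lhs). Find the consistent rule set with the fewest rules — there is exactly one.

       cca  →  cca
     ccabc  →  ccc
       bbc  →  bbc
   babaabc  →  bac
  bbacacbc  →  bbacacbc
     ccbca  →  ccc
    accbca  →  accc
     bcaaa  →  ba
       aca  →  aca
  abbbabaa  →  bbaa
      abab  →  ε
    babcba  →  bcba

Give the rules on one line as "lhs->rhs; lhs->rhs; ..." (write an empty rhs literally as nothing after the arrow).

ab->; bca->c; caa->ba

  | cca
  | ccabc => ccc
  | bbc
  | babaabc => baabc => bac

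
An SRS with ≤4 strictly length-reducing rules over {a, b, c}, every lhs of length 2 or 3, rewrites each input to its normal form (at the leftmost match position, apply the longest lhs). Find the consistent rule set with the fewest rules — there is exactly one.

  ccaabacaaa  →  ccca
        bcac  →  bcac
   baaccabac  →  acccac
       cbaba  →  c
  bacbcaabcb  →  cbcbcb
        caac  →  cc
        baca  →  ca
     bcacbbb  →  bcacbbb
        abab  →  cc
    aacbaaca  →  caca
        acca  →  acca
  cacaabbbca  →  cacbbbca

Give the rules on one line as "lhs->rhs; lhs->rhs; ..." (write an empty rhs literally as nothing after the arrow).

  | ccaabacaaa => ccbacaaa => cccaaa => ccca
  | bcac
  | baaccabac => accabac => acccac
  | cbaba => cba => c

aa->; ab->c; ba->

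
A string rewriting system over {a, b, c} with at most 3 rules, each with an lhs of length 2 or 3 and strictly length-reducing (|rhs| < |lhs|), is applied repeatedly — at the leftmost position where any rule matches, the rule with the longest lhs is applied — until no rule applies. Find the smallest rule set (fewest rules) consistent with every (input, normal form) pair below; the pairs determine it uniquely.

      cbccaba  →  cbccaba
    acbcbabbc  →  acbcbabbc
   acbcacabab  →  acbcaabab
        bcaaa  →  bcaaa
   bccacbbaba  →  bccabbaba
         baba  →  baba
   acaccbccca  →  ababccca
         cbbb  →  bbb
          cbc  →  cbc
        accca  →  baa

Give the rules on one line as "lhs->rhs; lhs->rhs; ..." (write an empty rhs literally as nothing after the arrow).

  | cbccaba
  | acbcbabbc
  | acbcacabab => acbcaabab
  | bcaaa

aca->aa; acc->ba; cbb->bb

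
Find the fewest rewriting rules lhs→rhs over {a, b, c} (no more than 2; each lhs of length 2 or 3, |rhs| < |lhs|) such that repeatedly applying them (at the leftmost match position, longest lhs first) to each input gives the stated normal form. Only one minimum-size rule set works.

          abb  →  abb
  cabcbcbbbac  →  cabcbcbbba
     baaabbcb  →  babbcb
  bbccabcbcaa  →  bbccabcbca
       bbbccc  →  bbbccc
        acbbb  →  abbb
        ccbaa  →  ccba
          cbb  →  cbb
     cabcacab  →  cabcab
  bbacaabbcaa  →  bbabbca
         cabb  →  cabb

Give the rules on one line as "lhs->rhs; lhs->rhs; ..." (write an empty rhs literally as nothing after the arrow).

aa->a; ac->a

  | abb
  | cabcbcbbbac => cabcbcbbba
  | baaabbcb => baabbcb => babbcb
  | bbccabcbcaa => bbccabcbca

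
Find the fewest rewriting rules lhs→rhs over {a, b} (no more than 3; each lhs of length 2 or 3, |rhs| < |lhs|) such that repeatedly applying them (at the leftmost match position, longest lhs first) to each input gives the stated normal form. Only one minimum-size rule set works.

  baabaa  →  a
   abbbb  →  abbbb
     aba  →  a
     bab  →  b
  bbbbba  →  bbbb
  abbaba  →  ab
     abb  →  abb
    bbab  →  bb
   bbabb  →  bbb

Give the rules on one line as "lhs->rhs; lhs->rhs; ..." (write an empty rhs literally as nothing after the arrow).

aa->a; ba->

  | baabaa => abaa => aa => a
  | abbbb
  | aba => a
  | bab => b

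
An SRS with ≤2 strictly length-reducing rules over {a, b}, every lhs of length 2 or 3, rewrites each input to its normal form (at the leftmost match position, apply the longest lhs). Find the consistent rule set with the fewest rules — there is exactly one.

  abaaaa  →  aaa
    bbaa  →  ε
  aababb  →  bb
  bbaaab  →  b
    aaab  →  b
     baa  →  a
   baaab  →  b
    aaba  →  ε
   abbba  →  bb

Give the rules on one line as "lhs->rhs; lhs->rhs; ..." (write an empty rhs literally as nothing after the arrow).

  | abaaaa => baaaa => aaa
  | bbaa => ba => ε
  | aababb => ababb => babb => bb
  | bbaaab => baab => ab => b

ab->b; ba->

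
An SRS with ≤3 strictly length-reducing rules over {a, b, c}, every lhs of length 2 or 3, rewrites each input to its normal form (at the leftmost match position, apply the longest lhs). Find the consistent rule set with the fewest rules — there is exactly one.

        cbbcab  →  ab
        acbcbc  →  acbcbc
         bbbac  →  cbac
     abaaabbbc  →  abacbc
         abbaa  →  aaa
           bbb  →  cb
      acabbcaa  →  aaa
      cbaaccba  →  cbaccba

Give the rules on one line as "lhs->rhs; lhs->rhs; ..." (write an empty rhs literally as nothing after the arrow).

  | cbbcab => cccab => ccab => cab => ab
  | acbcbc
  | bbbac => cbac
  | abaaabbbc => abaaacbc => abaacbc => abacbc

aac->ac; bb->c; ca->a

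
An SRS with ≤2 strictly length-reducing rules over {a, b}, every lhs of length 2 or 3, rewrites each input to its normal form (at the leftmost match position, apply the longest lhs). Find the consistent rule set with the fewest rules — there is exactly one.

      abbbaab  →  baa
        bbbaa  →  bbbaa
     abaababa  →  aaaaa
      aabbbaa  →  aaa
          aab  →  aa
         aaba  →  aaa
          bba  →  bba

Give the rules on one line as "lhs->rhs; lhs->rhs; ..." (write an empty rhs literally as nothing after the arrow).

ab->a; abb->

  | abbbaab => baab => baa
  | bbbaa
  | abaababa => aaababa => aaaaba => aaaaa
  | aabbbaa => abaa => aaa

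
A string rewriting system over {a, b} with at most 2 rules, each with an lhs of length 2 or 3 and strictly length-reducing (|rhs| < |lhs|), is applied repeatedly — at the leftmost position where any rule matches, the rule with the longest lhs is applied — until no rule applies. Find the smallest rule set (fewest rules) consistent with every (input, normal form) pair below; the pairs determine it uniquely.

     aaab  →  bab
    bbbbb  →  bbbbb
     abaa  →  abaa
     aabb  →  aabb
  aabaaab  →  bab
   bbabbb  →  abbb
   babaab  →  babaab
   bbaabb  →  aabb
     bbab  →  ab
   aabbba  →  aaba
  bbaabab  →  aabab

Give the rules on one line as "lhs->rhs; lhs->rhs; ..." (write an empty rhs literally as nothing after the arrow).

  | aaab => bab
  | bbbbb
  | abaa
  | aabb

aaa->ba; bba->a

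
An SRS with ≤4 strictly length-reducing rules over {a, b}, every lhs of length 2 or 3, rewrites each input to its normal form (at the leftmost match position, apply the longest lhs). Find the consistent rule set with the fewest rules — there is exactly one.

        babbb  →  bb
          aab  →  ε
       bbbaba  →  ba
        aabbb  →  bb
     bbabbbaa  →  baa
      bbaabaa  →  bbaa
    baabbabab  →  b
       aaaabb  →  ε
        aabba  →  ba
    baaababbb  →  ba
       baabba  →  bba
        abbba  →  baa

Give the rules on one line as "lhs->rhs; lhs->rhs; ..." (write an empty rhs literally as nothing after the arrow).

  | babbb => abb => bb
  | aab => ε
  | bbbaba => baaba => ba
  | aabbb => bb

aab->; ab->b; bab->a; bbb->ba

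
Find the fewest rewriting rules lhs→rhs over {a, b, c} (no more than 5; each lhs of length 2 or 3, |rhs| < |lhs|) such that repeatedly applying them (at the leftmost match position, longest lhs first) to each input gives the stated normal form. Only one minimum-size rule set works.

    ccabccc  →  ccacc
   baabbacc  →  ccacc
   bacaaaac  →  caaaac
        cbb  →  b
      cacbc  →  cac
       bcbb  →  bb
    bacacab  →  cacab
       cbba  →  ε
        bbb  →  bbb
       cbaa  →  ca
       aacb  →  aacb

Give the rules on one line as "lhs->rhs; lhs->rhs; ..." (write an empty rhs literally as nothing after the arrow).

abb->cc; ba->; bc->; cbb->b

  | ccabccc => ccacc
  | baabbacc => abbacc => ccacc
  | bacaaaac => caaaac
  | cbb => b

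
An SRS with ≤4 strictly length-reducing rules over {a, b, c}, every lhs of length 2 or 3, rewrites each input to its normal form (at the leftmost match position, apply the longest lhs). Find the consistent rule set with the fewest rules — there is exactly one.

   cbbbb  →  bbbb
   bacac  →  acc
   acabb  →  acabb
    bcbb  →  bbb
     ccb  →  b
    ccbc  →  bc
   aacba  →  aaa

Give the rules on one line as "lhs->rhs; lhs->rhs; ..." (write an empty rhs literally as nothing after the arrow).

  | cbbbb => bbbb
  | bacac => acac => acc
  | acabb
  | bcbb => bbb

ba->a; cac->cc; cb->b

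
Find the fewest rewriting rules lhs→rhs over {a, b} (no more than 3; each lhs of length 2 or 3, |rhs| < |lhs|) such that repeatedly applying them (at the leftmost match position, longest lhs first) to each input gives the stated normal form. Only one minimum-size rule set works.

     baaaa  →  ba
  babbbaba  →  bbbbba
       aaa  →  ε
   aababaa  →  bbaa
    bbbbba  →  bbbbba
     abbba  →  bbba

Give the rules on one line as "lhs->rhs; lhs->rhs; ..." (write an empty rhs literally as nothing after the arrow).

  | baaaa => ba
  | babbbaba => bbbbaba => bbbbba
  | aaa => ε
  | aababaa => ababaa => babaa => bbaa

aaa->; ab->b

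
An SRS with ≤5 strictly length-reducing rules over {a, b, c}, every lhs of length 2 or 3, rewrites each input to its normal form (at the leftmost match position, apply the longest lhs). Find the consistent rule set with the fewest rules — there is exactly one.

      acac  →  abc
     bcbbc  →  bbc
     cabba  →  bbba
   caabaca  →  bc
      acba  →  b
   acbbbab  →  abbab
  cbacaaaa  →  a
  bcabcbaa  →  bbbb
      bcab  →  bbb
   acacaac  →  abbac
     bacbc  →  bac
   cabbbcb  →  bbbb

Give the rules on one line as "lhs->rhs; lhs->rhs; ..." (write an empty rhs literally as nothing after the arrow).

aa->b; aba->cc; ca->b; cb->

  | acac => abc
  | bcbbc => bbc
  | cabba => bbba
  | caabaca => babaca => bccca => bccb => bc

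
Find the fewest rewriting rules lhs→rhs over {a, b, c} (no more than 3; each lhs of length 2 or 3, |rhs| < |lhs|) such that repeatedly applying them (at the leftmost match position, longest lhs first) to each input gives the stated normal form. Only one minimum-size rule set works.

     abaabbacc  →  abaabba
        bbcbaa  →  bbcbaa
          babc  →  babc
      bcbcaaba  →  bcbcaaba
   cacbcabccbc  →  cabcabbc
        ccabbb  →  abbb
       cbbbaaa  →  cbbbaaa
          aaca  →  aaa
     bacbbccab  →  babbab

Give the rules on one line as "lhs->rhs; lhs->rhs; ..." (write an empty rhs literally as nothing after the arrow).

  | abaabbacc => abaabbac => abaabba
  | bbcbaa
  | babc
  | bcbcaaba

ac->a; cc->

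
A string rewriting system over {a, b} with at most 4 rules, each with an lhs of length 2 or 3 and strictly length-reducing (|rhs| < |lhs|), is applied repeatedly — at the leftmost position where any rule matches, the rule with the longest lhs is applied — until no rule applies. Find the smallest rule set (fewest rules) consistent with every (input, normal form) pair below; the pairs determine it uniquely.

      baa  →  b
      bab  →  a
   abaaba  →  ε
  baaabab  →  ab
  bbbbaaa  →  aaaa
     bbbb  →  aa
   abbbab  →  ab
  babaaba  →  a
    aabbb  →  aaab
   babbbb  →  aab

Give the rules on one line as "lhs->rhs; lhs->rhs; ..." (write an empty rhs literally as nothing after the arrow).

aba->; ba->b; bb->a; bba->a

  | baa => ba => b
  | bab => bb => a
  | abaaba => aba => ε
  | baaabab => baabab => babab => bbab => ab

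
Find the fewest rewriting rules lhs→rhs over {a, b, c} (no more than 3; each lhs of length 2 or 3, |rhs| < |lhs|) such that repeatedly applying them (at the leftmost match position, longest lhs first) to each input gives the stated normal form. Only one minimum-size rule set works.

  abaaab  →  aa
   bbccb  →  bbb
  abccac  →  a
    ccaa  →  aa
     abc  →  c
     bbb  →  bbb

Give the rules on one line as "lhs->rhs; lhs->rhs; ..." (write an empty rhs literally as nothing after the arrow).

  | abaaab => aaab => aa
  | bbccb => bbb
  | abccac => ccac => ac => a
  | ccaa => aa

ab->; ac->a; cc->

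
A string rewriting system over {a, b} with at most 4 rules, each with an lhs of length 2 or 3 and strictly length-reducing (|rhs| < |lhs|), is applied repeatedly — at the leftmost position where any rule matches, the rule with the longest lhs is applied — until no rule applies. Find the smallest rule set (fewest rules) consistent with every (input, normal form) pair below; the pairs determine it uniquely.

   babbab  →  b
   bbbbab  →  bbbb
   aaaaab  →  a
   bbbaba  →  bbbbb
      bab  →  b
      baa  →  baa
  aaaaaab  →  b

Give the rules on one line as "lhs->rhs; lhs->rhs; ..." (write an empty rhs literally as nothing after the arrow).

aaa->; ab->; aba->bb; abb->

  | babbab => bab => b
  | bbbbab => bbbb
  | aaaaab => aab => a
  | bbbaba => bbbbb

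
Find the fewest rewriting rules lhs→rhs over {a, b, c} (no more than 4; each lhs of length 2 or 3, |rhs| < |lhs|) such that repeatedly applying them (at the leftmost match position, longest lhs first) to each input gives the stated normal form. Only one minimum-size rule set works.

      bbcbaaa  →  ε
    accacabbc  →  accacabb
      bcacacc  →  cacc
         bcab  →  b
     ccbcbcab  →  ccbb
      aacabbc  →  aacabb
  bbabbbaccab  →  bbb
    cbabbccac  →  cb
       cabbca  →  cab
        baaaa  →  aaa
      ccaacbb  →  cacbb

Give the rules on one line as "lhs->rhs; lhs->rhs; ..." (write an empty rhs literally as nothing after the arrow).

  | bbcbaaa => bbbaaa => bbaa => ba => ε
  | accacabbc => accacabb
  | bcacacc => bacacc => cacc
  | bcab => bab => b

ba->; bc->b; caa->a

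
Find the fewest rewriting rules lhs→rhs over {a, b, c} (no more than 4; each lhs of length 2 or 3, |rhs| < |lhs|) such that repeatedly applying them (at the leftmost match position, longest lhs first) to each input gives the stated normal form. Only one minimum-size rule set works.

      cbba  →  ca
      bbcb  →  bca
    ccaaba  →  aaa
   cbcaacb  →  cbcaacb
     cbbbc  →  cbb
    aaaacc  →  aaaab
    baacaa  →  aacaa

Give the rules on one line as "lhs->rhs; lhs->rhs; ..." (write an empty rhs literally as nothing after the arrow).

  | cbba => cba => ca
  | bbcb => bca
  | ccaaba => baaba => aaba => aaa
  | cbcaacb

ba->a; bbb->bc; bcb->ca; cc->b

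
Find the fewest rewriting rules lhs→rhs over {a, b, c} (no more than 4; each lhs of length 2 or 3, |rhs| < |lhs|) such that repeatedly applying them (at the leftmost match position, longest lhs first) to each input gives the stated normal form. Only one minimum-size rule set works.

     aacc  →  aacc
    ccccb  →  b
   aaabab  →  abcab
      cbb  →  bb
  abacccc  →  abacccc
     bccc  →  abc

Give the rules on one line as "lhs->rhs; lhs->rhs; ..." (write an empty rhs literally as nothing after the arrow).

aab->bc; bcc->ab; cb->b

  | aacc
  | ccccb => cccb => ccb => cb => b
  | aaabab => abcab
  | cbb => bb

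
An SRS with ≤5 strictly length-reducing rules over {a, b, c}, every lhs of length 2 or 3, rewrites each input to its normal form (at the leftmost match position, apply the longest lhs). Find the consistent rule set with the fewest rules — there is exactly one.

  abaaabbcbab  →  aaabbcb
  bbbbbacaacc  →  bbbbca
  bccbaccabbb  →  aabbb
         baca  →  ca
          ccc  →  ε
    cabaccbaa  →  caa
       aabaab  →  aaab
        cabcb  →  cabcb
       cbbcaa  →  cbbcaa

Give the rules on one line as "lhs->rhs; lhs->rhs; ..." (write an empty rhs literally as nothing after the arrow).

  | abaaabbcbab => aaabbcbab => aaabbcb
  | bbbbbacaacc => bbbbcaacc => bbbbcac => bbbbca
  | bccbaccabbb => babaccabbb => baccabbb => ccabbb => aabbb
  | baca => ca

ac->; ba->; cac->ca; cc->a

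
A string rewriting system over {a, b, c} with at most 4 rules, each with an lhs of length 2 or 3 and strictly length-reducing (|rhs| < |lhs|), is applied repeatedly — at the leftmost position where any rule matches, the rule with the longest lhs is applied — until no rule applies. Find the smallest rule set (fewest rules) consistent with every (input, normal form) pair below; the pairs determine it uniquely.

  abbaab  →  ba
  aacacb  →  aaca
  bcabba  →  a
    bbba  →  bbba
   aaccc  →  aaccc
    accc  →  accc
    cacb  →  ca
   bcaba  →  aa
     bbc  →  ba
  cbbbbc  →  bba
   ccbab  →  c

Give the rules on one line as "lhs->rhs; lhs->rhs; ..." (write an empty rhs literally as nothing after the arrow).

ab->; bc->a; cb->

  | abbaab => baab => ba
  | aacacb => aaca
  | bcabba => aabba => aba => a
  | bbba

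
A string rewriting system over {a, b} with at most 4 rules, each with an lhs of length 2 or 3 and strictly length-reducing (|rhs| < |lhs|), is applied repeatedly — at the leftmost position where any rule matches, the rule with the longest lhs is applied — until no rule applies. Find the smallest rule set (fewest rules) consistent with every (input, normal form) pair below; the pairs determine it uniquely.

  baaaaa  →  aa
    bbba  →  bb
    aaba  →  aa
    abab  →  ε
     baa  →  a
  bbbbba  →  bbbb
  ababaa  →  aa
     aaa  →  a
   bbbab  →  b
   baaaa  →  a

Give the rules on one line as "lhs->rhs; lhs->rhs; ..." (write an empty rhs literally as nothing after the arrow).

  | baaaaa => aaaa => aa
  | bbba => bb
  | aaba => aa
  | abab => ab => ε

aaa->a; ab->; ba->; bab->a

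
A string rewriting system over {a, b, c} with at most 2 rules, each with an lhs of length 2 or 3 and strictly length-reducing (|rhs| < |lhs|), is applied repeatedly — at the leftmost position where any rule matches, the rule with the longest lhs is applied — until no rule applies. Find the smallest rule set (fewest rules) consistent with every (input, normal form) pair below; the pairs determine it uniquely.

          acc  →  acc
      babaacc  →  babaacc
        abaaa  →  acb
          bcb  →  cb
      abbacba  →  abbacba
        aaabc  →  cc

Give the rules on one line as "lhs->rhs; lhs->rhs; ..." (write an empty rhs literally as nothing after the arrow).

aaa->cb; bc->c

  | acc
  | babaacc
  | abaaa => abcb => acb
  | bcb => cb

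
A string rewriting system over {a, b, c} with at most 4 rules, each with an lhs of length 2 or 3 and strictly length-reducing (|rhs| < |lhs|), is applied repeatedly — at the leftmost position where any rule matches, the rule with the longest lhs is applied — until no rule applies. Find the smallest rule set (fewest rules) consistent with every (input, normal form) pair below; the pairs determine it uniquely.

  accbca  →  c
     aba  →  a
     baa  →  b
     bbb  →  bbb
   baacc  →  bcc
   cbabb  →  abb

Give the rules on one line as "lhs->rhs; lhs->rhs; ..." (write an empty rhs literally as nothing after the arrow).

aa->; aba->a; cb->; cca->ac

  | accbca => acca => aac => c
  | aba => a
  | baa => b
  | bbb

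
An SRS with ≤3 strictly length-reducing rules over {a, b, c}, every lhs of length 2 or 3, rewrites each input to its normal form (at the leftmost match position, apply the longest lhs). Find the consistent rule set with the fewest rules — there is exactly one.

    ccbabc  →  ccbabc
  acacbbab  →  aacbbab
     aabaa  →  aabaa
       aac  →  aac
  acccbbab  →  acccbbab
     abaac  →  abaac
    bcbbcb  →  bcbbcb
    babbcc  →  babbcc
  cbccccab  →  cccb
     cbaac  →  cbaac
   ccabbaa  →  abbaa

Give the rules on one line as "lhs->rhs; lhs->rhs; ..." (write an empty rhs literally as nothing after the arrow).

  | ccbabc
  | acacbbab => aacbbab
  | aabaa
  | aac

bca->cc; ca->a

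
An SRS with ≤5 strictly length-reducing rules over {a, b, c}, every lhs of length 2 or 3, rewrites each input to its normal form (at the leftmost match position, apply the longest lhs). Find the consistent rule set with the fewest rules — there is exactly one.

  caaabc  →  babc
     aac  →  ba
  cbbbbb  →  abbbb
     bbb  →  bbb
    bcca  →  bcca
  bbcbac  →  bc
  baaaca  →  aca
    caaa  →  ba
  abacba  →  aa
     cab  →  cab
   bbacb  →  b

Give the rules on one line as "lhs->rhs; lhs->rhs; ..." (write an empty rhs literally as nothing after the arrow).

aac->ba; baa->; caa->b; cb->a

  | caaabc => babc
  | aac => ba
  | cbbbbb => abbbb
  | bbb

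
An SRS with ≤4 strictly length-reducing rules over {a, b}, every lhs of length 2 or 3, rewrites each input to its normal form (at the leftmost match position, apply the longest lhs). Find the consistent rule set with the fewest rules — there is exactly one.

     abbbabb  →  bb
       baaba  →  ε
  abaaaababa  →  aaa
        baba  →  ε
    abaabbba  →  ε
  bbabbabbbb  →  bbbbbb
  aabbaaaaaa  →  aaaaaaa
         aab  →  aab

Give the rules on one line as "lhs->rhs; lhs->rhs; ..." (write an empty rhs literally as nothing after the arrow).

  | abbbabb => babb => bb
  | baaba => ba => ε
  | abaaaababa => aaababa => aaaba => aaa
  | baba => ba => ε

abb->; ba->; baa->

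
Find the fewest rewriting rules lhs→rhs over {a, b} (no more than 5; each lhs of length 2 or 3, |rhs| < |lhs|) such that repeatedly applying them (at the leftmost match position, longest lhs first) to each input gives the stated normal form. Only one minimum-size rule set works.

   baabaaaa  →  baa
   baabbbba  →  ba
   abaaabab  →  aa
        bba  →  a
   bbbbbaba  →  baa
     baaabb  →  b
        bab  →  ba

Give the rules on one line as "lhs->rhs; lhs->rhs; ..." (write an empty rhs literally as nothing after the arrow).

  | baabaaaa => baaaaaa => baaaaa => baaaa => baaa => baa
  | baabbbba => babbbba => bbbbba => bbba => ba
  | abaaabab => aaaabab => aaabab => aabab => aaab => aab => aa
  | bba => a

aaa->aa; ab->a; abb->bb; bb->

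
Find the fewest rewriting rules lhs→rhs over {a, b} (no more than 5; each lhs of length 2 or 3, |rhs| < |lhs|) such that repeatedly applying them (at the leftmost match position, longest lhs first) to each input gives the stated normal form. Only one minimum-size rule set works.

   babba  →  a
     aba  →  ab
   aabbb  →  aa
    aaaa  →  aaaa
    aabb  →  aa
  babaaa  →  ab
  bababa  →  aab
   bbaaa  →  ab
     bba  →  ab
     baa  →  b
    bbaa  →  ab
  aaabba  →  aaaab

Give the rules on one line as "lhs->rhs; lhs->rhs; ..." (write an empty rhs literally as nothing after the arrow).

ba->b; bb->; bba->ab; bbb->

  | babba => bbba => a
  | aba => ab
  | aabbb => aa
  | aaaa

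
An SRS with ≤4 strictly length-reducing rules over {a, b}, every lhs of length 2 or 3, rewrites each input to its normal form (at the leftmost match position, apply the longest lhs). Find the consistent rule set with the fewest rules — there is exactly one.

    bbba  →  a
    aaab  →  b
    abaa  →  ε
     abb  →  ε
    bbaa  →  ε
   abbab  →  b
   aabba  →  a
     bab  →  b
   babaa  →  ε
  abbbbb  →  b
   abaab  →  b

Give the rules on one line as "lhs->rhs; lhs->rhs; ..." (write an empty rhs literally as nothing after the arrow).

aa->; ab->b; ba->a; bb->

  | bbba => ba => a
  | aaab => ab => b
  | abaa => baa => aa => ε
  | abb => bb => ε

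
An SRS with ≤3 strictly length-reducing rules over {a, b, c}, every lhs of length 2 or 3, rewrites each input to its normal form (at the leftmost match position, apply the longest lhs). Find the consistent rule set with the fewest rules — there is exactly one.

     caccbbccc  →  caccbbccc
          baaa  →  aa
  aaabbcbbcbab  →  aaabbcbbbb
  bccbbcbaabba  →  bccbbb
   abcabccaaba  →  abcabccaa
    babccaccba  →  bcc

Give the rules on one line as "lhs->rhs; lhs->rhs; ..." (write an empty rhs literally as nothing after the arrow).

  | caccbbccc
  | baaa => aa
  | aaabbcbbcbab => aaabbcbbbb
  | bccbbcbaabba => bccbbbabba => bccbbbba => bccbbb

acb->; ba->; cba->b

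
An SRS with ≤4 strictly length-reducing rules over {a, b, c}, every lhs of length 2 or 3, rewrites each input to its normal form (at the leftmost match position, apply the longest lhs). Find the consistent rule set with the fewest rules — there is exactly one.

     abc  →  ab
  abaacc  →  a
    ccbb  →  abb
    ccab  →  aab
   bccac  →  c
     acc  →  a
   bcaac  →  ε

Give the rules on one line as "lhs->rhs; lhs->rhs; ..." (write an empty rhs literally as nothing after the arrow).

abc->ab; ac->c; ba->; cc->a

  | abc => ab
  | abaacc => aacc => acc => cc => a
  | ccbb => abb
  | ccab => aab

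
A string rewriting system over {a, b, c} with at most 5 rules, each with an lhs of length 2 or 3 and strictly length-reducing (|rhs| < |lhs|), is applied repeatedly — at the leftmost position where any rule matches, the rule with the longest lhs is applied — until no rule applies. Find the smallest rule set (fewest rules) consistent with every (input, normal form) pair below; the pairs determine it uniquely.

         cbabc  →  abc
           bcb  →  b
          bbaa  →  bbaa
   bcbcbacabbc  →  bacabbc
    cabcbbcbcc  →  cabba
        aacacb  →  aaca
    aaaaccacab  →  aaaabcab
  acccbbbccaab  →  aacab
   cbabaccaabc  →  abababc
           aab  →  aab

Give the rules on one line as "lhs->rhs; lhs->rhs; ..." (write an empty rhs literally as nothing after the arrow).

  | cbabc => abc
  | bcb => b
  | bbaa
  | bcbcbacabbc => bcbacabbc => bacabbc

bbb->c; cb->; cc->a; cca->b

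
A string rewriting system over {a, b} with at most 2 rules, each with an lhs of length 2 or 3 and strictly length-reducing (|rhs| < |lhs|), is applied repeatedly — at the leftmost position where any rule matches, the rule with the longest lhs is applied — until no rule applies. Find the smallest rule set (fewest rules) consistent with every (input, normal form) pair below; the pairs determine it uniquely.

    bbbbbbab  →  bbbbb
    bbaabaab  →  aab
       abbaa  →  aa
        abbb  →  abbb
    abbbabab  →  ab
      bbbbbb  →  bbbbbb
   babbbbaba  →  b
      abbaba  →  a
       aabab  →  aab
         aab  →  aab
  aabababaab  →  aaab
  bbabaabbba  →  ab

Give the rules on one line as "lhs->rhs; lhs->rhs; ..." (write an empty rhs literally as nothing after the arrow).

ba->; bba->

  | bbbbbbab => bbbbb
  | bbaabaab => abaab => aab
  | abbaa => aa
  | abbb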